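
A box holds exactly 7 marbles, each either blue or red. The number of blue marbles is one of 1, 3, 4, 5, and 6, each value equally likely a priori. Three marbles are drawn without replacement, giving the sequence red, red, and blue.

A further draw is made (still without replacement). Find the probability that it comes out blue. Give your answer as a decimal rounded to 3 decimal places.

0.460

Under each hypothesis, the probability of the observed sequence is: P(data | r = 1) = (6/7)(5/6)(1/5) = 1/7; P(data | r = 3) = (4/7)(3/6)(3/5) = 6/35; P(data | r = 4) = (3/7)(2/6)(4/5) = 4/35; P(data | r = 5) = (2/7)(1/6)(5/5) = 1/21; P(data | r = 6) = (1/7)(0/6) = 0.
Weighting by the prior gives 1/5 · 1/7 = 1/35, 1/5 · 6/35 = 6/175, 1/5 · 4/35 = 4/175, 1/5 · 1/21 = 1/105, 1/5 · 0 = 0; with total 2/21.
Dividing through by the total gives posterior P(r = 1 | data) = 3/10, P(r = 3 | data) = 9/25, P(r = 4 | data) = 6/25, P(r = 5 | data) = 1/10, P(r = 6 | data) = 0.
Averaging over the posterior, P(blue next | data) = (0)(3/10) + (1/2)(9/25) + (3/4)(6/25) + (1)(1/10) = 23/50.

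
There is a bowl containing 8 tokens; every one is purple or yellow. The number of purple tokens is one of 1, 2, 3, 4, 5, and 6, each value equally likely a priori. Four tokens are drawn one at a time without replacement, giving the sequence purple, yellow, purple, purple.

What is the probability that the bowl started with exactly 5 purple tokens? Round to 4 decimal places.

Compute the likelihood of the observed sequence for each case: P(data | r = 1) = (1/8)(7/7)(0/6) = 0; P(data | r = 2) = (2/8)(6/7)(1/6)(0/5) = 0; P(data | r = 3) = (3/8)(5/7)(2/6)(1/5) = 1/56; P(data | r = 4) = (4/8)(4/7)(3/6)(2/5) = 2/35; P(data | r = 5) = (5/8)(3/7)(4/6)(3/5) = 3/28; P(data | r = 6) = (6/8)(2/7)(5/6)(4/5) = 1/7.
The prior-weighted likelihoods are 1/6 · 0 = 0, 1/6 · 0 = 0, 1/6 · 1/56 = 1/336, 1/6 · 2/35 = 1/105, 1/6 · 3/28 = 1/56, 1/6 · 1/7 = 1/42; summing to 13/240.
By Bayes' rule, P(r = 5 | data) = (1/56) / (13/240) = 30/91.

0.3297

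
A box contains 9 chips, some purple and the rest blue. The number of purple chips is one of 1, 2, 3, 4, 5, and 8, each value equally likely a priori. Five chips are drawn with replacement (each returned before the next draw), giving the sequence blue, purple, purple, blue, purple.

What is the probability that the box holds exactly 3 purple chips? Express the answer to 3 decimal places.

0.175

The likelihood of the observed sequence under each hypothesis: P(data | r = 1) = (8/9)(1/9)(1/9)(8/9)(1/9) = 0.0010838; P(data | r = 2) = (7/9)(2/9)(2/9)(7/9)(2/9) = 0.0066386; P(data | r = 3) = (6/9)(3/9)(3/9)(6/9)(3/9) = 0.016461; P(data | r = 4) = (5/9)(4/9)(4/9)(5/9)(4/9) = 0.027096; P(data | r = 5) = (4/9)(5/9)(5/9)(4/9)(5/9) = 0.03387; P(data | r = 8) = (1/9)(8/9)(8/9)(1/9)(8/9) = 0.0086708.
The prior-weighted likelihoods are 1/6 · 0.0010838 = 0.00018064, 1/6 · 0.0066386 = 0.0011064, 1/6 · 0.016461 = 0.0027435, 1/6 · 0.027096 = 0.004516, 1/6 · 0.03387 = 0.005645, 1/6 · 0.0086708 = 0.0014451; with total 0.015637.
By Bayes' rule, P(r = 3 | data) = (0.0027435) / (0.015637) = 0.17545.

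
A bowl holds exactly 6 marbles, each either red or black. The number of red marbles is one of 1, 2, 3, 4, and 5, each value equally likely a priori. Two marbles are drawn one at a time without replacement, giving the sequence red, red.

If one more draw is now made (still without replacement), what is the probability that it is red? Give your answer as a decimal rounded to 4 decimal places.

Compute the likelihood of the observed sequence for each case: P(data | r = 1) = (1/6)(0/5) = 0; P(data | r = 2) = (2/6)(1/5) = 1/15; P(data | r = 3) = (3/6)(2/5) = 1/5; P(data | r = 4) = (4/6)(3/5) = 2/5; P(data | r = 5) = (5/6)(4/5) = 2/3.
Multiplying each by its prior: 1/5 · 0 = 0, 1/5 · 1/15 = 1/75, 1/5 · 1/5 = 1/25, 1/5 · 2/5 = 2/25, 1/5 · 2/3 = 2/15; summing to 4/15.
The posterior is then P(r = 1 | data) = 0, P(r = 2 | data) = 1/20, P(r = 3 | data) = 3/20, P(r = 4 | data) = 3/10, P(r = 5 | data) = 1/2.
Averaging over the posterior, P(red next | data) = (0)(1/20) + (1/4)(3/20) + (1/2)(3/10) + (3/4)(1/2) = 9/16.

0.5625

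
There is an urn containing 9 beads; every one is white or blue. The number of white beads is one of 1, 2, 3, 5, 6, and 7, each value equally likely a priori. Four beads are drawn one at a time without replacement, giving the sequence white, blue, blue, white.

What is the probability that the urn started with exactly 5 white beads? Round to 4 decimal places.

The likelihood of the observed sequence under each hypothesis: P(data | r = 1) = (1/9)(8/8)(7/7)(0/6) = 0; P(data | r = 2) = (2/9)(7/8)(6/7)(1/6) = 1/36; P(data | r = 3) = (3/9)(6/8)(5/7)(2/6) = 5/84; P(data | r = 5) = (5/9)(4/8)(3/7)(4/6) = 5/63; P(data | r = 6) = (6/9)(3/8)(2/7)(5/6) = 5/84; P(data | r = 7) = (7/9)(2/8)(1/7)(6/6) = 1/36.
The prior-weighted likelihoods are 1/6 · 0 = 0, 1/6 · 1/36 = 1/216, 1/6 · 5/84 = 5/504, 1/6 · 5/63 = 5/378, 1/6 · 5/84 = 5/504, 1/6 · 1/36 = 1/216; with total 8/189.
Hence P(r = 5 | data) = (5/378) / (8/189) = 5/16.

0.3125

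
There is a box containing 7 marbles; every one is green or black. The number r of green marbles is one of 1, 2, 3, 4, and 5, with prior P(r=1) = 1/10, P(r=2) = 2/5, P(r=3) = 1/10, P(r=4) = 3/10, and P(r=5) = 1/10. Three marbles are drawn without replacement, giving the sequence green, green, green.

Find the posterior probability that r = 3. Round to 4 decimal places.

0.0435

Compute the likelihood of the observed sequence for each case: P(data | r = 1) = (1/7)(0/6) = 0; P(data | r = 2) = (2/7)(1/6)(0/5) = 0; P(data | r = 3) = (3/7)(2/6)(1/5) = 1/35; P(data | r = 4) = (4/7)(3/6)(2/5) = 4/35; P(data | r = 5) = (5/7)(4/6)(3/5) = 2/7.
Multiplying each by its prior: 1/10 · 0 = 0, 2/5 · 0 = 0, 1/10 · 1/35 = 1/350, 3/10 · 4/35 = 6/175, 1/10 · 2/7 = 1/35; these sum to 23/350.
Therefore the posterior P(r = 3 | data) = (1/350) / (23/350) = 1/23.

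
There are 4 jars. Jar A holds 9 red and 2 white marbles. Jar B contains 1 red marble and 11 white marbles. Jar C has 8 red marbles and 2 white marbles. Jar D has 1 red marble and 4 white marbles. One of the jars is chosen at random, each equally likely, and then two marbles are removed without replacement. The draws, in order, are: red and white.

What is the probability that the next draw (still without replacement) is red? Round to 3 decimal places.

0.482

The likelihood of the observed sequence under each hypothesis: P(data | jar A) = (9/11)(2/10) = 0.16364; P(data | jar B) = (1/12)(11/11) = 0.083333; P(data | jar C) = (8/10)(2/9) = 0.17778; P(data | jar D) = (1/5)(4/4) = 0.2.
The prior-weighted likelihoods are 1/4 · 0.16364 = 0.040909, 1/4 · 0.083333 = 0.020833, 1/4 · 0.17778 = 0.044444, 1/4 · 0.2 = 0.05; with total 0.15619.
Normalising, the posterior is P(jar A | data) = 0.26192, P(jar B | data) = 0.13339, P(jar C | data) = 0.28456, P(jar D | data) = 0.32013.
Averaging over the posterior, P(red next | data) = (8/9)(0.26192) + (0)(0.13339) + (7/8)(0.28456) + (0)(0.32013) = 0.48181.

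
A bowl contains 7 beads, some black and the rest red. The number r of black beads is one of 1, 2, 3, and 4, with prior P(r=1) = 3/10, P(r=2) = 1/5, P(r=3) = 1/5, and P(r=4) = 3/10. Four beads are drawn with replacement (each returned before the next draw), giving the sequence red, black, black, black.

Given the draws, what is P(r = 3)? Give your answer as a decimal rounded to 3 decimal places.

Compute the likelihood of the observed sequence for each case: P(data | r = 1) = (6/7)(1/7)(1/7)(1/7) = 0.002499; P(data | r = 2) = (5/7)(2/7)(2/7)(2/7) = 0.01666; P(data | r = 3) = (4/7)(3/7)(3/7)(3/7) = 0.044981; P(data | r = 4) = (3/7)(4/7)(4/7)(4/7) = 0.079967.
Multiplying each by its prior: 3/10 · 0.002499 = 0.00074969, 1/5 · 0.01666 = 0.0033319, 1/5 · 0.044981 = 0.0089963, 3/10 · 0.079967 = 0.02399; with total 0.037068.
Hence P(r = 3 | data) = (0.0089963) / (0.037068) = 0.2427.

0.243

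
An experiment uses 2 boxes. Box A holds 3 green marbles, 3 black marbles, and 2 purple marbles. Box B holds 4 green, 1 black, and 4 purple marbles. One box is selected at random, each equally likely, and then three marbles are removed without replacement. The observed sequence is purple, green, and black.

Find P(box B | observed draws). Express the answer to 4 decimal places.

0.3721

The likelihood of the observed sequence under each hypothesis: P(data | box A) = (2/8)(3/7)(3/6) = 0.053571; P(data | box B) = (4/9)(4/8)(1/7) = 0.031746.
Multiplying each by its prior: 1/2 · 0.053571 = 0.026786, 1/2 · 0.031746 = 0.015873; these sum to 0.042659.
Hence P(box B | data) = (0.015873) / (0.042659) = 0.37209.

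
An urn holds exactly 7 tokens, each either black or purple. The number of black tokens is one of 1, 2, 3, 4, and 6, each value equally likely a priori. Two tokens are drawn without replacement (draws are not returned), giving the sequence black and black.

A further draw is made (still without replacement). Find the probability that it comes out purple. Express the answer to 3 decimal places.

0.400

The likelihood of the observed sequence under each hypothesis: P(data | r = 1) = (1/7)(0/6) = 0; P(data | r = 2) = (2/7)(1/6) = 1/21; P(data | r = 3) = (3/7)(2/6) = 1/7; P(data | r = 4) = (4/7)(3/6) = 2/7; P(data | r = 6) = (6/7)(5/6) = 5/7.
Multiplying each by its prior: 1/5 · 0 = 0, 1/5 · 1/21 = 1/105, 1/5 · 1/7 = 1/35, 1/5 · 2/7 = 2/35, 1/5 · 5/7 = 1/7; these sum to 5/21.
The posterior is then P(r = 1 | data) = 0, P(r = 2 | data) = 1/25, P(r = 3 | data) = 3/25, P(r = 4 | data) = 6/25, P(r = 6 | data) = 3/5.
So P(purple next | data) = Σ P(purple next | H) P(H | data) = (1)(1/25) + (4/5)(3/25) + (3/5)(6/25) + (1/5)(3/5) = 2/5.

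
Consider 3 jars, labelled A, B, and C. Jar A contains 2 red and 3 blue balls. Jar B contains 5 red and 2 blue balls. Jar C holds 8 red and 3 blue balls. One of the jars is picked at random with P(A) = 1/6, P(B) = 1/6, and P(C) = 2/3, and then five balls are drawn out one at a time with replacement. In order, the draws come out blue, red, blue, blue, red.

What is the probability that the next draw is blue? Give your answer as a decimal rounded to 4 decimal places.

For each hypothesis, P(data | H) works out to: P(data | jar A) = (3/5)(2/5)(3/5)(3/5)(2/5) = 0.03456; P(data | jar B) = (2/7)(5/7)(2/7)(2/7)(5/7) = 0.0119; P(data | jar C) = (3/11)(8/11)(3/11)(3/11)(8/11) = 0.01073.
Weighting by the prior gives 1/6 · 0.03456 = 0.00576, 1/6 · 0.0119 = 0.0019833, 2/3 · 0.01073 = 0.007153; with total 0.014896.
The posterior is then P(jar A | data) = 0.38667, P(jar B | data) = 0.13314, P(jar C | data) = 0.48019.
The predictive probability is P(blue next | data) = (3/5)(0.38667) + (2/7)(0.13314) + (3/11)(0.48019) = 0.401.

0.4010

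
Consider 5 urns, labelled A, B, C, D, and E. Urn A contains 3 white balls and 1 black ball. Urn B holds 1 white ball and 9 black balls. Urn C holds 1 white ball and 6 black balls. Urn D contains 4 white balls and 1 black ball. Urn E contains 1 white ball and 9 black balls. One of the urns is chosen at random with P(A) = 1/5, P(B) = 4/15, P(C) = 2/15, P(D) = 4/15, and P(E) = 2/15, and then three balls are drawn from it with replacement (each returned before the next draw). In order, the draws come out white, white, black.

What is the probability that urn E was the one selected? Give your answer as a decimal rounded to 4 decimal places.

0.0176

For each hypothesis, P(data | H) works out to: P(data | urn A) = (3/4)(3/4)(1/4) = 0.14062; P(data | urn B) = (1/10)(1/10)(9/10) = 0.009; P(data | urn C) = (1/7)(1/7)(6/7) = 0.017493; P(data | urn D) = (4/5)(4/5)(1/5) = 0.128; P(data | urn E) = (1/10)(1/10)(9/10) = 0.009.
The prior-weighted likelihoods are 1/5 · 0.14062 = 0.028125, 4/15 · 0.009 = 0.0024, 2/15 · 0.017493 = 0.0023324, 4/15 · 0.128 = 0.034133, 2/15 · 0.009 = 0.0012; these sum to 0.068191.
Hence P(urn E | data) = (0.0012) / (0.068191) = 0.017598.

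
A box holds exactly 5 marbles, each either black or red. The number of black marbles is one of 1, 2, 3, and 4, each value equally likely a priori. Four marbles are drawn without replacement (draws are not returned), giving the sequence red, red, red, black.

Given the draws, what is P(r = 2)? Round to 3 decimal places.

Compute the likelihood of the observed sequence for each case: P(data | r = 1) = (4/5)(3/4)(2/3)(1/2) = 1/5; P(data | r = 2) = (3/5)(2/4)(1/3)(2/2) = 1/10; P(data | r = 3) = (2/5)(1/4)(0/3) = 0; P(data | r = 4) = (1/5)(0/4) = 0.
Multiplying each by its prior: 1/4 · 1/5 = 1/20, 1/4 · 1/10 = 1/40, 1/4 · 0 = 0, 1/4 · 0 = 0; these sum to 3/40.
Therefore the posterior P(r = 2 | data) = (1/40) / (3/40) = 1/3.

0.333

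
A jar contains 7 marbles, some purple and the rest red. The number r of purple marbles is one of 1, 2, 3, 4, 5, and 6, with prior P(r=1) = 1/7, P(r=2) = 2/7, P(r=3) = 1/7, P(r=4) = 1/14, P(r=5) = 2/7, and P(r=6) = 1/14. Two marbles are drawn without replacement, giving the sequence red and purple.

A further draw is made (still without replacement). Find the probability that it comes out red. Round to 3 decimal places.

The likelihood of the observed sequence under each hypothesis: P(data | r = 1) = (6/7)(1/6) = 1/7; P(data | r = 2) = (5/7)(2/6) = 5/21; P(data | r = 3) = (4/7)(3/6) = 2/7; P(data | r = 4) = (3/7)(4/6) = 2/7; P(data | r = 5) = (2/7)(5/6) = 5/21; P(data | r = 6) = (1/7)(6/6) = 1/7.
Multiplying each by its prior: 1/7 · 1/7 = 1/49, 2/7 · 5/21 = 10/147, 1/7 · 2/7 = 2/49, 1/14 · 2/7 = 1/49, 2/7 · 5/21 = 10/147, 1/14 · 1/7 = 1/98; summing to 67/294.
Normalising, the posterior is P(r = 1 | data) = 6/67, P(r = 2 | data) = 20/67, P(r = 3 | data) = 12/67, P(r = 4 | data) = 6/67, P(r = 5 | data) = 20/67, P(r = 6 | data) = 3/67.
Averaging over the posterior, P(red next | data) = (1)(6/67) + (4/5)(20/67) + (3/5)(12/67) + (2/5)(6/67) + (1/5)(20/67) + (0)(3/67) = 178/335.

0.531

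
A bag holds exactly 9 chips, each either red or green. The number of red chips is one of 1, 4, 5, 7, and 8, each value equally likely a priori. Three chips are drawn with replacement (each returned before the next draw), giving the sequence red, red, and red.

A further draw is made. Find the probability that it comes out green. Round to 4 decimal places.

Compute the likelihood of the observed sequence for each case: P(data | r = 1) = (1/9)(1/9)(1/9) = 0.0013717; P(data | r = 4) = (4/9)(4/9)(4/9) = 0.087791; P(data | r = 5) = (5/9)(5/9)(5/9) = 0.17147; P(data | r = 7) = (7/9)(7/9)(7/9) = 0.47051; P(data | r = 8) = (8/9)(8/9)(8/9) = 0.70233.
The prior-weighted likelihoods are 1/5 · 0.0013717 = 0.00027435, 1/5 · 0.087791 = 0.017558, 1/5 · 0.17147 = 0.034294, 1/5 · 0.47051 = 0.094102, 1/5 · 0.70233 = 0.14047; these sum to 0.28669.
The posterior is then P(r = 1 | data) = 0.00095694, P(r = 4 | data) = 0.061244, P(r = 5 | data) = 0.11962, P(r = 7 | data) = 0.32823, P(r = 8 | data) = 0.48995.
So P(green next | data) = Σ P(green next | H) P(H | data) = (8/9)(0.00095694) + (5/9)(0.061244) + (4/9)(0.11962) + (2/9)(0.32823) + (1/9)(0.48995) = 0.21542.

0.2154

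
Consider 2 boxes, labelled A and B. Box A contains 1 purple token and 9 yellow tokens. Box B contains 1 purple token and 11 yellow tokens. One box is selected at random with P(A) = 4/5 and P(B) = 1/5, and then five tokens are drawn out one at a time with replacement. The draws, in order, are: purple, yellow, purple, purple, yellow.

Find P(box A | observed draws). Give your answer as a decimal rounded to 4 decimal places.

0.8695

Under each hypothesis, the probability of the observed sequence is: P(data | box A) = (1/10)(9/10)(1/10)(1/10)(9/10) = 0.00081; P(data | box B) = (1/12)(11/12)(1/12)(1/12)(11/12) = 0.00048627.
Weighting by the prior gives 4/5 · 0.00081 = 0.000648, 1/5 · 0.00048627 = 9.7254e-05; summing to 0.00074525.
Hence P(box A | data) = (0.000648) / (0.00074525) = 0.8695.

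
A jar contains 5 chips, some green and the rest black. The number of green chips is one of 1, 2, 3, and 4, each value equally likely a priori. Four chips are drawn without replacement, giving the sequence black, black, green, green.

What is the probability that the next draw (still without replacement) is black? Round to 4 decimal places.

0.5000

The likelihood of the observed sequence under each hypothesis: P(data | r = 1) = (4/5)(3/4)(1/3)(0/2) = 0; P(data | r = 2) = (3/5)(2/4)(2/3)(1/2) = 1/10; P(data | r = 3) = (2/5)(1/4)(3/3)(2/2) = 1/10; P(data | r = 4) = (1/5)(0/4) = 0.
Weighting by the prior gives 1/4 · 0 = 0, 1/4 · 1/10 = 1/40, 1/4 · 1/10 = 1/40, 1/4 · 0 = 0; with total 1/20.
Dividing through by the total gives posterior P(r = 1 | data) = 0, P(r = 2 | data) = 1/2, P(r = 3 | data) = 1/2, P(r = 4 | data) = 0.
So P(black next | data) = Σ P(black next | H) P(H | data) = (1)(1/2) + (0)(1/2) = 1/2.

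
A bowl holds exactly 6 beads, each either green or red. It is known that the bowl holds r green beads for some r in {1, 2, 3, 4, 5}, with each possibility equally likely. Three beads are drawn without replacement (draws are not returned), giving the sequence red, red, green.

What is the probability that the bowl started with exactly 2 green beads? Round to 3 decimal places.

0.343

The likelihood of the observed sequence under each hypothesis: P(data | r = 1) = (5/6)(4/5)(1/4) = 1/6; P(data | r = 2) = (4/6)(3/5)(2/4) = 1/5; P(data | r = 3) = (3/6)(2/5)(3/4) = 3/20; P(data | r = 4) = (2/6)(1/5)(4/4) = 1/15; P(data | r = 5) = (1/6)(0/5) = 0.
Weighting by the prior gives 1/5 · 1/6 = 1/30, 1/5 · 1/5 = 1/25, 1/5 · 3/20 = 3/100, 1/5 · 1/15 = 1/75, 1/5 · 0 = 0; summing to 7/60.
Therefore the posterior P(r = 2 | data) = (1/25) / (7/60) = 12/35.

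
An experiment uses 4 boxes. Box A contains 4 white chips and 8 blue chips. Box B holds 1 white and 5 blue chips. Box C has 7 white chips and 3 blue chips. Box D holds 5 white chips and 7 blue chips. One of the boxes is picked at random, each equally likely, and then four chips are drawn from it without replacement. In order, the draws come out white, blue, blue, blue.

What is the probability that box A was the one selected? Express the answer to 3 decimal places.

Under each hypothesis, the probability of the observed sequence is: P(data | box A) = (4/12)(8/11)(7/10)(6/9) = 0.11313; P(data | box B) = (1/6)(5/5)(4/4)(3/3) = 0.16667; P(data | box C) = (7/10)(3/9)(2/8)(1/7) = 0.0083333; P(data | box D) = (5/12)(7/11)(6/10)(5/9) = 0.088384.
Weighting by the prior gives 1/4 · 0.11313 = 0.028283, 1/4 · 0.16667 = 0.041667, 1/4 · 0.0083333 = 0.0020833, 1/4 · 0.088384 = 0.022096; with total 0.094129.
By Bayes' rule, P(box A | data) = (0.028283) / (0.094129) = 0.30047.

0.300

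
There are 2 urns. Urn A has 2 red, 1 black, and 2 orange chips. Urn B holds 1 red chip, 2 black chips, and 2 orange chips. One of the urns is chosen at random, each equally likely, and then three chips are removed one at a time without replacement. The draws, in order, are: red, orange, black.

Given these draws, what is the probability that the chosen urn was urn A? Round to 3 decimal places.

Compute the likelihood of the observed sequence for each case: P(data | urn A) = (2/5)(2/4)(1/3) = 1/15; P(data | urn B) = (1/5)(2/4)(2/3) = 1/15.
Weighting by the prior gives 1/2 · 1/15 = 1/30, 1/2 · 1/15 = 1/30; summing to 1/15.
Therefore the posterior P(urn A | data) = (1/30) / (1/15) = 1/2.

0.500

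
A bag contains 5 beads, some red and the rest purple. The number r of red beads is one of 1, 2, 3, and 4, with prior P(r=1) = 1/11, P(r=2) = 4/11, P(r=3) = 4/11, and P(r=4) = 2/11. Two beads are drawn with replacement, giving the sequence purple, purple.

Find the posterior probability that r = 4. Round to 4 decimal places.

For each hypothesis, P(data | H) works out to: P(data | r = 1) = (4/5)(4/5) = 16/25; P(data | r = 2) = (3/5)(3/5) = 9/25; P(data | r = 3) = (2/5)(2/5) = 4/25; P(data | r = 4) = (1/5)(1/5) = 1/25.
The prior-weighted likelihoods are 1/11 · 16/25 = 16/275, 4/11 · 9/25 = 36/275, 4/11 · 4/25 = 16/275, 2/11 · 1/25 = 2/275; with total 14/55.
Hence P(r = 4 | data) = (2/275) / (14/55) = 1/35.

0.0286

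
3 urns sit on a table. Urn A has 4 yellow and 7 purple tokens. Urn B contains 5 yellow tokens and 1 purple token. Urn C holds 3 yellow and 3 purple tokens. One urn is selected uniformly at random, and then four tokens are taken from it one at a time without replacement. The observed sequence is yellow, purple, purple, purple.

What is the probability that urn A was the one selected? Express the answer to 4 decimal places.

Under each hypothesis, the probability of the observed sequence is: P(data | urn A) = (4/11)(7/10)(6/9)(5/8) = 0.10606; P(data | urn B) = (5/6)(1/5)(0/4) = 0; P(data | urn C) = (3/6)(3/5)(2/4)(1/3) = 0.05.
Weighting by the prior gives 1/3 · 0.10606 = 0.035354, 1/3 · 0 = 0, 1/3 · 0.05 = 0.016667; summing to 0.05202.
Therefore the posterior P(urn A | data) = (0.035354) / (0.05202) = 0.67961.

0.6796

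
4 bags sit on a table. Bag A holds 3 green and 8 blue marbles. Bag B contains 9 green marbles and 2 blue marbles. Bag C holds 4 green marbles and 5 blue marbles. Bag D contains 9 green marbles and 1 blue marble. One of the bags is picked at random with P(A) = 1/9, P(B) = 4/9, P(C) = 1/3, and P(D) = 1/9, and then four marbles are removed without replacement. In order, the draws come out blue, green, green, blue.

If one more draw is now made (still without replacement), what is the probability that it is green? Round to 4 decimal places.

Compute the likelihood of the observed sequence for each case: P(data | bag A) = (8/11)(3/10)(2/9)(7/8) = 0.042424; P(data | bag B) = (2/11)(9/10)(8/9)(1/8) = 0.018182; P(data | bag C) = (5/9)(4/8)(3/7)(4/6) = 0.079365; P(data | bag D) = (1/10)(9/9)(8/8)(0/7) = 0.
Multiplying each by its prior: 1/9 · 0.042424 = 0.0047138, 4/9 · 0.018182 = 0.0080808, 1/3 · 0.079365 = 0.026455, 1/9 · 0 = 0; summing to 0.03925.
The posterior is then P(bag A | data) = 0.1201, P(bag B | data) = 0.20588, P(bag C | data) = 0.67402, P(bag D | data) = 0.
So P(green next | data) = Σ P(green next | H) P(H | data) = (1/7)(0.1201) + (1)(0.20588) + (2/5)(0.67402) = 0.49265.

0.4926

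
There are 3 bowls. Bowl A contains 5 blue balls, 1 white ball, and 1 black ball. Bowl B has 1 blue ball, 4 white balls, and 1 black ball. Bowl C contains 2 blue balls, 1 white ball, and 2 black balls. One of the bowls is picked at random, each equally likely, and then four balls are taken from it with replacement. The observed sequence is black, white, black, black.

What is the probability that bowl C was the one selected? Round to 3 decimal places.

For each hypothesis, P(data | H) works out to: P(data | bowl A) = (1/7)(1/7)(1/7)(1/7) = 0.00041649; P(data | bowl B) = (1/6)(4/6)(1/6)(1/6) = 0.0030864; P(data | bowl C) = (2/5)(1/5)(2/5)(2/5) = 0.0128.
Multiplying each by its prior: 1/3 · 0.00041649 = 0.00013883, 1/3 · 0.0030864 = 0.0010288, 1/3 · 0.0128 = 0.0042667; summing to 0.0054343.
Hence P(bowl C | data) = (0.0042667) / (0.0054343) = 0.78514.

0.785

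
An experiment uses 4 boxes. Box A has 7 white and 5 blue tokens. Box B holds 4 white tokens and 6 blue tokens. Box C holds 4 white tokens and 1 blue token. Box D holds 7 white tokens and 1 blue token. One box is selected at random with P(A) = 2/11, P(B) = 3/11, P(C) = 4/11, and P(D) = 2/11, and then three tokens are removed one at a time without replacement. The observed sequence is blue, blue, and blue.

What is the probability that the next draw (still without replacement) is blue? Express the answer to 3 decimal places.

Under each hypothesis, the probability of the observed sequence is: P(data | box A) = (5/12)(4/11)(3/10) = 1/22; P(data | box B) = (6/10)(5/9)(4/8) = 1/6; P(data | box C) = (1/5)(0/4) = 0; P(data | box D) = (1/8)(0/7) = 0.
Weighting by the prior gives 2/11 · 1/22 = 1/121, 3/11 · 1/6 = 1/22, 4/11 · 0 = 0, 2/11 · 0 = 0; summing to 13/242.
Dividing through by the total gives posterior P(box A | data) = 2/13, P(box B | data) = 11/13, P(box C | data) = 0, P(box D | data) = 0.
So P(blue next | data) = Σ P(blue next | H) P(H | data) = (2/9)(2/13) + (3/7)(11/13) = 25/63.

0.397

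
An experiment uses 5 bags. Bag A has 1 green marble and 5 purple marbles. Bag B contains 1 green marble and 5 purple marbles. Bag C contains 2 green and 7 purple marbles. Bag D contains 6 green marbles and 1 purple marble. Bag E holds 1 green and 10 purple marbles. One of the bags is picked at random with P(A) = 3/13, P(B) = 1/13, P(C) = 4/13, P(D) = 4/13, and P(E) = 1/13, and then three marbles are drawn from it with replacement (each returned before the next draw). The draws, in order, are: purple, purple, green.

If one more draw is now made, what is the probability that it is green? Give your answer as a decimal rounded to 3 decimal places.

0.230

Under each hypothesis, the probability of the observed sequence is: P(data | bag A) = (5/6)(5/6)(1/6) = 0.11574; P(data | bag B) = (5/6)(5/6)(1/6) = 0.11574; P(data | bag C) = (7/9)(7/9)(2/9) = 0.13443; P(data | bag D) = (1/7)(1/7)(6/7) = 0.017493; P(data | bag E) = (10/11)(10/11)(1/11) = 0.075131.
The prior-weighted likelihoods are 3/13 · 0.11574 = 0.026709, 1/13 · 0.11574 = 0.0089031, 4/13 · 0.13443 = 0.041363, 4/13 · 0.017493 = 0.0053824, 1/13 · 0.075131 = 0.0057793; with total 0.088138.
Dividing through by the total gives posterior P(bag A | data) = 0.30304, P(bag B | data) = 0.10101, P(bag C | data) = 0.4693, P(bag D | data) = 0.061068, P(bag E | data) = 0.065572.
The predictive probability is P(green next | data) = (1/6)(0.30304) + (1/6)(0.10101) + (2/9)(0.4693) + (6/7)(0.061068) + (1/11)(0.065572) = 0.22994.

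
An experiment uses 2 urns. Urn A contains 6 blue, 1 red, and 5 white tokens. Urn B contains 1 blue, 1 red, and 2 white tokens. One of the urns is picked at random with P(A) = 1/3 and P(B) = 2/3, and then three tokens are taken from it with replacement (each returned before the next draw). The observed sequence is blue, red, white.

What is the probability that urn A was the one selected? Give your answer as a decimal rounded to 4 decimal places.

0.2174

For each hypothesis, P(data | H) works out to: P(data | urn A) = (6/12)(1/12)(5/12) = 5/288; P(data | urn B) = (1/4)(1/4)(2/4) = 1/32.
Weighting by the prior gives 1/3 · 5/288 = 5/864, 2/3 · 1/32 = 1/48; these sum to 23/864.
Therefore the posterior P(urn A | data) = (5/864) / (23/864) = 5/23.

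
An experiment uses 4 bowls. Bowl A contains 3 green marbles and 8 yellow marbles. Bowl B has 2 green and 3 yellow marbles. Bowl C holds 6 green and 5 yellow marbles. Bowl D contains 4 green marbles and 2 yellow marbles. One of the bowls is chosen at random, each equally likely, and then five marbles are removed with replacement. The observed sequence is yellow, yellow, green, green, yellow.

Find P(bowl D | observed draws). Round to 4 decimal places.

The likelihood of the observed sequence under each hypothesis: P(data | bowl A) = (8/11)(8/11)(3/11)(3/11)(8/11) = 0.028612; P(data | bowl B) = (3/5)(3/5)(2/5)(2/5)(3/5) = 0.03456; P(data | bowl C) = (5/11)(5/11)(6/11)(6/11)(5/11) = 0.027941; P(data | bowl D) = (2/6)(2/6)(4/6)(4/6)(2/6) = 0.016461.
Multiplying each by its prior: 1/4 · 0.028612 = 0.007153, 1/4 · 0.03456 = 0.00864, 1/4 · 0.027941 = 0.0069854, 1/4 · 0.016461 = 0.0041152; summing to 0.026894.
By Bayes' rule, P(bowl D | data) = (0.0041152) / (0.026894) = 0.15302.

0.1530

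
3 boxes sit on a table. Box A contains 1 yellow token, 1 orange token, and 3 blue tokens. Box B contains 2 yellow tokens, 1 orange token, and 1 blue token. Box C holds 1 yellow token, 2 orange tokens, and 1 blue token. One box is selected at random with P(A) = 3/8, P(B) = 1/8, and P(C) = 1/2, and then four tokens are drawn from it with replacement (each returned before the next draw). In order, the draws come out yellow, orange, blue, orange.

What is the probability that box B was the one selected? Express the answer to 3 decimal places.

0.092

For each hypothesis, P(data | H) works out to: P(data | box A) = (1/5)(1/5)(3/5)(1/5) = 0.0048; P(data | box B) = (2/4)(1/4)(1/4)(1/4) = 0.0078125; P(data | box C) = (1/4)(2/4)(1/4)(2/4) = 0.015625.
The prior-weighted likelihoods are 3/8 · 0.0048 = 0.0018, 1/8 · 0.0078125 = 0.00097656, 1/2 · 0.015625 = 0.0078125; with total 0.010589.
Therefore the posterior P(box B | data) = (0.00097656) / (0.010589) = 0.092224.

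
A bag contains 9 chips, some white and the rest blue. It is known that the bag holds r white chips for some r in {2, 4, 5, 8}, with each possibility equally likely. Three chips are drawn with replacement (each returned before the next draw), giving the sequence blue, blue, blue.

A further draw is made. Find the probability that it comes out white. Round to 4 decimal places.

Under each hypothesis, the probability of the observed sequence is: P(data | r = 2) = (7/9)(7/9)(7/9) = 0.47051; P(data | r = 4) = (5/9)(5/9)(5/9) = 0.17147; P(data | r = 5) = (4/9)(4/9)(4/9) = 0.087791; P(data | r = 8) = (1/9)(1/9)(1/9) = 0.0013717.
Weighting by the prior gives 1/4 · 0.47051 = 0.11763, 1/4 · 0.17147 = 0.042867, 1/4 · 0.087791 = 0.021948, 1/4 · 0.0013717 = 0.00034294; these sum to 0.18278.
Normalising, the posterior is P(r = 2 | data) = 0.64353, P(r = 4 | data) = 0.23452, P(r = 5 | data) = 0.12008, P(r = 8 | data) = 0.0018762.
So P(white next | data) = Σ P(white next | H) P(H | data) = (2/9)(0.64353) + (4/9)(0.23452) + (5/9)(0.12008) + (8/9)(0.0018762) = 0.31561.

0.3156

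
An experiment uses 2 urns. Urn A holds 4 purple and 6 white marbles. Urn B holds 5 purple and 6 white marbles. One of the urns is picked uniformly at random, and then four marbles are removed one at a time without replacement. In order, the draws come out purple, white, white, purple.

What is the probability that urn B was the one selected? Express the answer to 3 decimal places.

0.515

Under each hypothesis, the probability of the observed sequence is: P(data | urn A) = (4/10)(6/9)(5/8)(3/7) = 1/14; P(data | urn B) = (5/11)(6/10)(5/9)(4/8) = 5/66.
Weighting by the prior gives 1/2 · 1/14 = 1/28, 1/2 · 5/66 = 5/132; with total 17/231.
By Bayes' rule, P(urn B | data) = (5/132) / (17/231) = 35/68.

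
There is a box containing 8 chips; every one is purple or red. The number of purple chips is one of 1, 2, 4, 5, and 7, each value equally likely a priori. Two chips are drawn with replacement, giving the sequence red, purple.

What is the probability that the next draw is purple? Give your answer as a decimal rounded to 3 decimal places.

Under each hypothesis, the probability of the observed sequence is: P(data | r = 1) = (7/8)(1/8) = 7/64; P(data | r = 2) = (6/8)(2/8) = 3/16; P(data | r = 4) = (4/8)(4/8) = 1/4; P(data | r = 5) = (3/8)(5/8) = 15/64; P(data | r = 7) = (1/8)(7/8) = 7/64.
The prior-weighted likelihoods are 1/5 · 7/64 = 7/320, 1/5 · 3/16 = 3/80, 1/5 · 1/4 = 1/20, 1/5 · 15/64 = 3/64, 1/5 · 7/64 = 7/320; with total 57/320.
Normalising, the posterior is P(r = 1 | data) = 7/57, P(r = 2 | data) = 4/19, P(r = 4 | data) = 16/57, P(r = 5 | data) = 5/19, P(r = 7 | data) = 7/57.
So P(purple next | data) = Σ P(purple next | H) P(H | data) = (1/8)(7/57) + (1/4)(4/19) + (1/2)(16/57) + (5/8)(5/19) + (7/8)(7/57) = 73/152.

0.480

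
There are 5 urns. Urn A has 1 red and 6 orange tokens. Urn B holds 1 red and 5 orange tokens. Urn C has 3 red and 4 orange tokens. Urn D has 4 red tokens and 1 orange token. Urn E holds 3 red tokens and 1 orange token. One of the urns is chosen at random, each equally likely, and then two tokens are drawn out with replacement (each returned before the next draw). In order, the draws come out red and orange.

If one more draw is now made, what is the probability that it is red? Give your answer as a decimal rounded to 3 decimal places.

The likelihood of the observed sequence under each hypothesis: P(data | urn A) = (1/7)(6/7) = 0.12245; P(data | urn B) = (1/6)(5/6) = 0.13889; P(data | urn C) = (3/7)(4/7) = 0.2449; P(data | urn D) = (4/5)(1/5) = 0.16; P(data | urn E) = (3/4)(1/4) = 0.1875.
Multiplying each by its prior: 1/5 · 0.12245 = 0.02449, 1/5 · 0.13889 = 0.027778, 1/5 · 0.2449 = 0.04898, 1/5 · 0.16 = 0.032, 1/5 · 0.1875 = 0.0375; with total 0.17075.
Dividing through by the total gives posterior P(urn A | data) = 0.14343, P(urn B | data) = 0.16268, P(urn C | data) = 0.28685, P(urn D | data) = 0.18741, P(urn E | data) = 0.21962.
So P(red next | data) = Σ P(red next | H) P(H | data) = (1/7)(0.14343) + (1/6)(0.16268) + (3/7)(0.28685) + (4/5)(0.18741) + (3/4)(0.21962) = 0.48519.

0.485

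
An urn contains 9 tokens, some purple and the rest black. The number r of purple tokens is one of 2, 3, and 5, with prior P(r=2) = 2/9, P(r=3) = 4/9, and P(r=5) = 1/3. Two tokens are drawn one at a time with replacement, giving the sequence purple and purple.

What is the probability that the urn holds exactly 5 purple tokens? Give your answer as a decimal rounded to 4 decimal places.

Compute the likelihood of the observed sequence for each case: P(data | r = 2) = (2/9)(2/9) = 4/81; P(data | r = 3) = (3/9)(3/9) = 1/9; P(data | r = 5) = (5/9)(5/9) = 25/81.
Weighting by the prior gives 2/9 · 4/81 = 8/729, 4/9 · 1/9 = 4/81, 1/3 · 25/81 = 25/243; with total 119/729.
Hence P(r = 5 | data) = (25/243) / (119/729) = 75/119.

0.6303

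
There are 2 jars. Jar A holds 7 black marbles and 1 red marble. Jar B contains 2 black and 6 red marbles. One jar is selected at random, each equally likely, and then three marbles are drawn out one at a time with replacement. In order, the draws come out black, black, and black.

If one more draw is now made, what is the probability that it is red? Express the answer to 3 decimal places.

0.139

The likelihood of the observed sequence under each hypothesis: P(data | jar A) = (7/8)(7/8)(7/8) = 0.66992; P(data | jar B) = (2/8)(2/8)(2/8) = 0.015625.
The prior-weighted likelihoods are 1/2 · 0.66992 = 0.33496, 1/2 · 0.015625 = 0.0078125; with total 0.34277.
Dividing through by the total gives posterior P(jar A | data) = 0.97721, P(jar B | data) = 0.022792.
Averaging over the posterior, P(red next | data) = (1/8)(0.97721) + (3/4)(0.022792) = 0.13925.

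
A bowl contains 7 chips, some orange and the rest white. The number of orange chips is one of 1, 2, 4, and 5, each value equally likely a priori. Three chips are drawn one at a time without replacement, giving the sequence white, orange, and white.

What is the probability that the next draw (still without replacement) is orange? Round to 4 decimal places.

The likelihood of the observed sequence under each hypothesis: P(data | r = 1) = (6/7)(1/6)(5/5) = 1/7; P(data | r = 2) = (5/7)(2/6)(4/5) = 4/21; P(data | r = 4) = (3/7)(4/6)(2/5) = 4/35; P(data | r = 5) = (2/7)(5/6)(1/5) = 1/21.
The prior-weighted likelihoods are 1/4 · 1/7 = 1/28, 1/4 · 4/21 = 1/21, 1/4 · 4/35 = 1/35, 1/4 · 1/21 = 1/84; with total 13/105.
Normalising, the posterior is P(r = 1 | data) = 15/52, P(r = 2 | data) = 5/13, P(r = 4 | data) = 3/13, P(r = 5 | data) = 5/52.
The predictive probability is P(orange next | data) = (0)(15/52) + (1/4)(5/13) + (3/4)(3/13) + (1)(5/52) = 19/52.

0.3654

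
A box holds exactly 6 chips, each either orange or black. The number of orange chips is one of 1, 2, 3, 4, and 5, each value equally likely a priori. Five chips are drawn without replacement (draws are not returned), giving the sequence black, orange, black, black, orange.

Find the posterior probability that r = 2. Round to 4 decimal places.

For each hypothesis, P(data | H) works out to: P(data | r = 1) = (5/6)(1/5)(4/4)(3/3)(0/2) = 0; P(data | r = 2) = (4/6)(2/5)(3/4)(2/3)(1/2) = 1/15; P(data | r = 3) = (3/6)(3/5)(2/4)(1/3)(2/2) = 1/20; P(data | r = 4) = (2/6)(4/5)(1/4)(0/3) = 0; P(data | r = 5) = (1/6)(5/5)(0/4) = 0.
Weighting by the prior gives 1/5 · 0 = 0, 1/5 · 1/15 = 1/75, 1/5 · 1/20 = 1/100, 1/5 · 0 = 0, 1/5 · 0 = 0; summing to 7/300.
So P(r = 2 | data) = (1/75) / (7/300) = 4/7.

0.5714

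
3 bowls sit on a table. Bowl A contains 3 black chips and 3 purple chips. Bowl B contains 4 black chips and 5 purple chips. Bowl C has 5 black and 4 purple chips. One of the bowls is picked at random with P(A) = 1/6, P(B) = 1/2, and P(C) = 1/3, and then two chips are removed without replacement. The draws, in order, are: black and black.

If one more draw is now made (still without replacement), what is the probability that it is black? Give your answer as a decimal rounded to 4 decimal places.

0.3432

For each hypothesis, P(data | H) works out to: P(data | bowl A) = (3/6)(2/5) = 1/5; P(data | bowl B) = (4/9)(3/8) = 1/6; P(data | bowl C) = (5/9)(4/8) = 5/18.
The prior-weighted likelihoods are 1/6 · 1/5 = 1/30, 1/2 · 1/6 = 1/12, 1/3 · 5/18 = 5/54; summing to 113/540.
Dividing through by the total gives posterior P(bowl A | data) = 0.15929, P(bowl B | data) = 0.39823, P(bowl C | data) = 0.44248.
Averaging over the posterior, P(black next | data) = (1/4)(0.15929) + (2/7)(0.39823) + (3/7)(0.44248) = 0.34324.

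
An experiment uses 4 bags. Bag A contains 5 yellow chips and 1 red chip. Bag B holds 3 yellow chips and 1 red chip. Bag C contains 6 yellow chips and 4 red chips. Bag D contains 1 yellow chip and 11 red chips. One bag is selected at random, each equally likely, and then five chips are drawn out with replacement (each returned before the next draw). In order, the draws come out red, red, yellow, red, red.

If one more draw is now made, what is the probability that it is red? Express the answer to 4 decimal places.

Under each hypothesis, the probability of the observed sequence is: P(data | bag A) = (1/6)(1/6)(5/6)(1/6)(1/6) = 0.000643; P(data | bag B) = (1/4)(1/4)(3/4)(1/4)(1/4) = 0.0029297; P(data | bag C) = (4/10)(4/10)(6/10)(4/10)(4/10) = 0.01536; P(data | bag D) = (11/12)(11/12)(1/12)(11/12)(11/12) = 0.058839.
Multiplying each by its prior: 1/4 · 0.000643 = 0.00016075, 1/4 · 0.0029297 = 0.00073242, 1/4 · 0.01536 = 0.00384, 1/4 · 0.058839 = 0.01471; summing to 0.019443.
The posterior is then P(bag A | data) = 0.0082679, P(bag B | data) = 0.03767, P(bag C | data) = 0.1975, P(bag D | data) = 0.75656.
So P(red next | data) = Σ P(red next | H) P(H | data) = (1/6)(0.0082679) + (1/4)(0.03767) + (2/5)(0.1975) + (11/12)(0.75656) = 0.78331.

0.7833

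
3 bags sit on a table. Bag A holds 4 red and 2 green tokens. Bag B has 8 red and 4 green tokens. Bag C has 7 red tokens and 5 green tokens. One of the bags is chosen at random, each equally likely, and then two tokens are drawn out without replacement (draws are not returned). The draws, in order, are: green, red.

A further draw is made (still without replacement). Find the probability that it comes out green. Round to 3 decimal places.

0.317

Compute the likelihood of the observed sequence for each case: P(data | bag A) = (2/6)(4/5) = 0.26667; P(data | bag B) = (4/12)(8/11) = 0.24242; P(data | bag C) = (5/12)(7/11) = 0.26515.
Multiplying each by its prior: 1/3 · 0.26667 = 0.088889, 1/3 · 0.24242 = 0.080808, 1/3 · 0.26515 = 0.088384; summing to 0.25808.
Normalising, the posterior is P(bag A | data) = 0.34442, P(bag B | data) = 0.31311, P(bag C | data) = 0.34247.
So P(green next | data) = Σ P(green next | H) P(H | data) = (1/4)(0.34442) + (3/10)(0.31311) + (2/5)(0.34247) = 0.31703.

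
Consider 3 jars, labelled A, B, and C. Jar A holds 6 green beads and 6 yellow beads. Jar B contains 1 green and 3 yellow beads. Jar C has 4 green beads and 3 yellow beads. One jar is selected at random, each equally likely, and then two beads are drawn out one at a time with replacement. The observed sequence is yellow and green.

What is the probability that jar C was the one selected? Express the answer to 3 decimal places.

0.359

Compute the likelihood of the observed sequence for each case: P(data | jar A) = (6/12)(6/12) = 0.25; P(data | jar B) = (3/4)(1/4) = 0.1875; P(data | jar C) = (3/7)(4/7) = 0.2449.
The prior-weighted likelihoods are 1/3 · 0.25 = 0.083333, 1/3 · 0.1875 = 0.0625, 1/3 · 0.2449 = 0.081633; these sum to 0.22747.
So P(jar C | data) = (0.081633) / (0.22747) = 0.35888.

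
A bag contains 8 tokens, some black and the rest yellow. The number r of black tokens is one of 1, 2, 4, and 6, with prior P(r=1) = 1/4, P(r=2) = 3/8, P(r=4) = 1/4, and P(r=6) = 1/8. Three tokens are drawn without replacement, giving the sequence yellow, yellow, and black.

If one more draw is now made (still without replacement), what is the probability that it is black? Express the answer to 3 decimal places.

0.284

Compute the likelihood of the observed sequence for each case: P(data | r = 1) = (7/8)(6/7)(1/6) = 1/8; P(data | r = 2) = (6/8)(5/7)(2/6) = 5/28; P(data | r = 4) = (4/8)(3/7)(4/6) = 1/7; P(data | r = 6) = (2/8)(1/7)(6/6) = 1/28.
The prior-weighted likelihoods are 1/4 · 1/8 = 1/32, 3/8 · 5/28 = 15/224, 1/4 · 1/7 = 1/28, 1/8 · 1/28 = 1/224; with total 31/224.
Dividing through by the total gives posterior P(r = 1 | data) = 7/31, P(r = 2 | data) = 15/31, P(r = 4 | data) = 8/31, P(r = 6 | data) = 1/31.
Averaging over the posterior, P(black next | data) = (0)(7/31) + (1/5)(15/31) + (3/5)(8/31) + (1)(1/31) = 44/155.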